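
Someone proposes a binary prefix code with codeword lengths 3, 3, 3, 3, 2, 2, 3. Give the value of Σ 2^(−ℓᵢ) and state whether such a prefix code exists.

With common denominator 2^3 = 8: Σ 2^(−ℓᵢ) = 1/8 + 1/8 + 1/8 + 1/8 + 2/8 + 2/8 + 1/8 = 9/8 = 1.125.
Kraft's inequality requires Σ ≤ 1; here Σ = 1.125 > 1, so no such prefix code exists.

1.125; no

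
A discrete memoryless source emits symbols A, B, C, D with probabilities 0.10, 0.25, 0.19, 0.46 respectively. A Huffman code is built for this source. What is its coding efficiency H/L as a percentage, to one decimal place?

Entropy H = −Σ p log₂ p ≈ 1.8028 bits.
Huffman merges: 1/10+19/100→29/100; 1/4+29/100→27/50; 23/50+27/50→1. L = 183/100 ≈ 1.8300.
Efficiency = H/L = 1.8028/1.8300 = 98.5%.

98.5%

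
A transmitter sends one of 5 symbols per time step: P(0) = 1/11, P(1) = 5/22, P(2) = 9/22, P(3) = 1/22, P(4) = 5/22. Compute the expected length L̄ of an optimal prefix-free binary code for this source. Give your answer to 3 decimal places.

2.091 bits/symbol

Repeatedly combine the two least-probable nodes; the expected code length is the sum of the merged weights.
merge 1/22 + 1/11 → 3/22
merge 3/22 + 5/22 → 4/11
merge 5/22 + 4/11 → 13/22
merge 9/22 + 13/22 → 1
L = 3/22 + 4/11 + 13/22 + 1 = 23/11 ≈ 2.091 bits/symbol.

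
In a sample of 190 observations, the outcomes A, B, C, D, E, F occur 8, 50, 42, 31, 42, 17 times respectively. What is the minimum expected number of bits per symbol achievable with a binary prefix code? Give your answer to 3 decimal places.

Probabilities are the counts divided by 190.
Repeatedly combine the two least-probable nodes; the expected code length is the sum of the merged weights.
merge 4/95 + 17/190 → 5/38
merge 5/38 + 31/190 → 28/95
merge 21/95 + 21/95 → 42/95
merge 5/19 + 28/95 → 53/95
merge 42/95 + 53/95 → 1
L = 5/38 + 28/95 + 42/95 + 53/95 + 1 = 461/190 ≈ 2.426 bits/symbol.

2.426 bits/symbol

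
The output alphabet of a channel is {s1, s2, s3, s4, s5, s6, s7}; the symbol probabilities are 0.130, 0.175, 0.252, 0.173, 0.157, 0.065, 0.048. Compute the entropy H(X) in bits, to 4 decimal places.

H = −Σ pᵢ log₂ pᵢ.
−0.130·log₂(0.130) = 0.3826
−0.175·log₂(0.175) = 0.4401
−0.252·log₂(0.252) = 0.5011
−0.173·log₂(0.173) = 0.4379
−0.157·log₂(0.157) = 0.4194
−0.065·log₂(0.065) = 0.2563
−0.048·log₂(0.048) = 0.2103
Sum ≈ 2.6477 → 2.6477 bits.

2.6477 bits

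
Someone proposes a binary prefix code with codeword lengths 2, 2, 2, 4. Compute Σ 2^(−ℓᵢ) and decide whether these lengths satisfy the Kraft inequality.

0.8125; yes

With common denominator 2^4 = 16: Σ 2^(−ℓᵢ) = 4/16 + 4/16 + 4/16 + 1/16 = 13/16 = 0.8125.
Kraft's inequality requires Σ ≤ 1; here Σ = 0.8125 ≤ 1, so such a prefix code exists.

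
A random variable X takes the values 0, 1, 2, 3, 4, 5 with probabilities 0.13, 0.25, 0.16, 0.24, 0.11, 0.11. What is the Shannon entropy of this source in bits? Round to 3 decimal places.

2.500 bits

H = −Σ pᵢ log₂ pᵢ.
−0.13·log₂(0.13) = 0.3826
−0.25·log₂(0.25) = 0.5000
−0.16·log₂(0.16) = 0.4230
−0.24·log₂(0.24) = 0.4941
−0.11·log₂(0.11) = 0.3503
−0.11·log₂(0.11) = 0.3503
Sum ≈ 2.5004 → 2.500 bits.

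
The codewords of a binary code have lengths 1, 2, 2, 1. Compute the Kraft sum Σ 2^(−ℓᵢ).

With common denominator 2^2 = 4: Σ 2^(−ℓᵢ) = 2/4 + 1/4 + 1/4 + 2/4 = 6/4 = 1.5.

1.5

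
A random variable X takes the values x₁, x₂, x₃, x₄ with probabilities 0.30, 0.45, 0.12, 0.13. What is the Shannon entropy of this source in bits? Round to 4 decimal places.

H = −Σ pᵢ log₂ pᵢ.
−0.30·log₂(0.30) = 0.5211
−0.45·log₂(0.45) = 0.5184
−0.12·log₂(0.12) = 0.3671
−0.13·log₂(0.13) = 0.3826
Sum ≈ 1.7892 → 1.7892 bits.

1.7892 bits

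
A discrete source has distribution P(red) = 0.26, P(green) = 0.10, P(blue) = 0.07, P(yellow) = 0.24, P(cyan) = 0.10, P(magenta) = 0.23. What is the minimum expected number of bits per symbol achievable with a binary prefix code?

Repeatedly combine the two least-probable nodes; the expected code length is the sum of the merged weights.
merge 7/100 + 1/10 → 17/100
merge 1/10 + 17/100 → 27/100
merge 23/100 + 6/25 → 47/100
merge 13/50 + 27/100 → 53/100
merge 47/100 + 53/100 → 1
L = 17/100 + 27/100 + 47/100 + 53/100 + 1 = 61/25 = 2.44 bits/symbol.

2.44 bits/symbol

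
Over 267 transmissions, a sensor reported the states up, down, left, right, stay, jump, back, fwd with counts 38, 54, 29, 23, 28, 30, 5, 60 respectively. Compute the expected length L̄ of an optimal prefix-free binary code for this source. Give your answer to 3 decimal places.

2.880 bits/symbol

Probabilities are the counts divided by 267.
Repeatedly combine the two least-probable nodes; the expected code length is the sum of the merged weights.
merge 5/267 + 23/267 → 28/267
merge 28/267 + 28/267 → 56/267
merge 29/267 + 10/89 → 59/267
merge 38/267 + 18/89 → 92/267
merge 56/267 + 59/267 → 115/267
merge 20/89 + 92/267 → 152/267
merge 115/267 + 152/267 → 1
L = 28/267 + 56/267 + 59/267 + 92/267 + 115/267 + 152/267 + 1 = 769/267 ≈ 2.880 bits/symbol.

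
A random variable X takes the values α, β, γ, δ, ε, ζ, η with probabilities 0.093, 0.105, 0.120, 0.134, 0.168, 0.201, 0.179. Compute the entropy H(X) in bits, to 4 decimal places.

H = −Σ pᵢ log₂ pᵢ.
−0.093·log₂(0.093) = 0.3187
−0.105·log₂(0.105) = 0.3414
−0.120·log₂(0.120) = 0.3671
−0.134·log₂(0.134) = 0.3886
−0.168·log₂(0.168) = 0.4323
−0.201·log₂(0.201) = 0.4653
−0.179·log₂(0.179) = 0.4443
Sum ≈ 2.7576 → 2.7576 bits.

2.7576 bits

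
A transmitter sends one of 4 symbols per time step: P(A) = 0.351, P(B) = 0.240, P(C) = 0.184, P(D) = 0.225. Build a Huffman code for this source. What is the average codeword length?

2 bits/symbol

Repeatedly combine the two least-probable nodes; the expected code length is the sum of the merged weights.
merge 23/125 + 9/40 → 409/1000
merge 6/25 + 351/1000 → 591/1000
merge 409/1000 + 591/1000 → 1
L = 409/1000 + 591/1000 + 1 = 2 bits/symbol.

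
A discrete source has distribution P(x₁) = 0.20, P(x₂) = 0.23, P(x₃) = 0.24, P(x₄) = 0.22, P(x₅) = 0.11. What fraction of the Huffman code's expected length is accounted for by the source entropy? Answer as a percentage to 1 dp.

98.6%

Entropy H = −Σ p log₂ p ≈ 2.2770 bits.
Huffman merges: 11/100+1/5→31/100; 11/50+23/100→9/20; 6/25+31/100→11/20; 9/20+11/20→1. L = 231/100 ≈ 2.3100.
Efficiency = H/L = 2.2770/2.3100 = 98.6%.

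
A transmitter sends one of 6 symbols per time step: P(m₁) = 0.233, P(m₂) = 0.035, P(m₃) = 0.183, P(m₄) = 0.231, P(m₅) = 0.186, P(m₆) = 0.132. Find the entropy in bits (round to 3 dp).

H = −Σ pᵢ log₂ pᵢ.
−0.233·log₂(0.233) = 0.4897
−0.035·log₂(0.035) = 0.1693
−0.183·log₂(0.183) = 0.4484
−0.231·log₂(0.231) = 0.4883
−0.186·log₂(0.186) = 0.4514
−0.132·log₂(0.132) = 0.3856
Sum ≈ 2.4326 → 2.433 bits.

2.433 bits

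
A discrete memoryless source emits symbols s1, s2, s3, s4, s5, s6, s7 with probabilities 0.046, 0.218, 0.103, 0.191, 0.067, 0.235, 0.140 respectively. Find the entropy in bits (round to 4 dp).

H = −Σ pᵢ log₂ pᵢ.
−0.046·log₂(0.046) = 0.2043
−0.218·log₂(0.218) = 0.4791
−0.103·log₂(0.103) = 0.3378
−0.191·log₂(0.191) = 0.4562
−0.067·log₂(0.067) = 0.2613
−0.235·log₂(0.235) = 0.4910
−0.140·log₂(0.140) = 0.3971
Sum ≈ 2.6267 → 2.6267 bits.

2.6267 bits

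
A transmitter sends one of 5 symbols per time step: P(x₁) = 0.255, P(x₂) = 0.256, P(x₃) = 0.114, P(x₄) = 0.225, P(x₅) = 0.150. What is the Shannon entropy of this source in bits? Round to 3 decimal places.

H = −Σ pᵢ log₂ pᵢ.
−0.255·log₂(0.255) = 0.5027
−0.256·log₂(0.256) = 0.5032
−0.114·log₂(0.114) = 0.3571
−0.225·log₂(0.225) = 0.4842
−0.150·log₂(0.150) = 0.4105
Sum ≈ 2.2579 → 2.258 bits.

2.258 bits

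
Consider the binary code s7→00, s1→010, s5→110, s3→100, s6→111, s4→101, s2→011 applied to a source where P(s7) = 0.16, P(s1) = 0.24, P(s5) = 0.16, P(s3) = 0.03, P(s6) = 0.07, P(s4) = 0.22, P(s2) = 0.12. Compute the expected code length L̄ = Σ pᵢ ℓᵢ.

2.84 bits/symbol

L̄ = Σ pᵢ·ℓᵢ = 0.16·2 + 0.24·3 + 0.16·3 + 0.03·3 + 0.07·3 + 0.22·3 + 0.12·3 = 2.84 bits/symbol.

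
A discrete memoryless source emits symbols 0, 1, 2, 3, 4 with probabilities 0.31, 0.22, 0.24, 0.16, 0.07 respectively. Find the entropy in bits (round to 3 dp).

2.190 bits

H = −Σ pᵢ log₂ pᵢ.
−0.31·log₂(0.31) = 0.5238
−0.22·log₂(0.22) = 0.4806
−0.24·log₂(0.24) = 0.4941
−0.16·log₂(0.16) = 0.4230
−0.07·log₂(0.07) = 0.2686
Sum ≈ 2.1901 → 2.190 bits.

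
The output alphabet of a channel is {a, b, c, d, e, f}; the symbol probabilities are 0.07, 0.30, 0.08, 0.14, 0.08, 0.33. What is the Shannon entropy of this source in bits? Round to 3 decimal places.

H = −Σ pᵢ log₂ pᵢ.
−0.07·log₂(0.07) = 0.2686
−0.30·log₂(0.30) = 0.5211
−0.08·log₂(0.08) = 0.2915
−0.14·log₂(0.14) = 0.3971
−0.08·log₂(0.08) = 0.2915
−0.33·log₂(0.33) = 0.5278
Sum ≈ 2.2976 → 2.298 bits.

2.298 bits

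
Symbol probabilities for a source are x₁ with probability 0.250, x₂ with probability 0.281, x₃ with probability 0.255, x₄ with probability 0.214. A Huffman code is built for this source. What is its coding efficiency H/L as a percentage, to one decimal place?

Entropy H = −Σ p log₂ p ≈ 1.9933 bits.
Huffman merges: 107/500+1/4→58/125; 51/200+281/1000→67/125; 58/125+67/125→1. L = 2 ≈ 2.0000.
Efficiency = H/L = 1.9933/2.0000 = 99.7%.

99.7%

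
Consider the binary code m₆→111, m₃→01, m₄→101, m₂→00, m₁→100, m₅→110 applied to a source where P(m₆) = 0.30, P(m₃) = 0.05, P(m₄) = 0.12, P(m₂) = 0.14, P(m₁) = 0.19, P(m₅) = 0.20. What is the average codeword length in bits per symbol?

L̄ = Σ pᵢ·ℓᵢ = 0.30·3 + 0.05·2 + 0.12·3 + 0.14·2 + 0.19·3 + 0.20·3 = 2.81 bits/symbol.

2.81 bits/symbol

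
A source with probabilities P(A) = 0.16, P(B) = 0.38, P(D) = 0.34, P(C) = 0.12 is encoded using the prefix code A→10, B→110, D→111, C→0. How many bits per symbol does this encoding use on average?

L̄ = Σ pᵢ·ℓᵢ = 0.16·2 + 0.38·3 + 0.34·3 + 0.12·1 = 2.6 bits/symbol.

2.6 bits/symbol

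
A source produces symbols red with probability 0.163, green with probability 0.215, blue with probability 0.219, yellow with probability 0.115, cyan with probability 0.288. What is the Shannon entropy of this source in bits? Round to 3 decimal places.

2.259 bits

H = −Σ pᵢ log₂ pᵢ.
−0.163·log₂(0.163) = 0.4266
−0.215·log₂(0.215) = 0.4768
−0.219·log₂(0.219) = 0.4798
−0.115·log₂(0.115) = 0.3588
−0.288·log₂(0.288) = 0.5172
Sum ≈ 2.2592 → 2.259 bits.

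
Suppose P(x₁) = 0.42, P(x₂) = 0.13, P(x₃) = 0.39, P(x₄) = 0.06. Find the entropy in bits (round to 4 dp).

1.6816 bits

H = −Σ pᵢ log₂ pᵢ.
−0.42·log₂(0.42) = 0.5256
−0.13·log₂(0.13) = 0.3826
−0.39·log₂(0.39) = 0.5298
−0.06·log₂(0.06) = 0.2435
Sum ≈ 1.6816 → 1.6816 bits.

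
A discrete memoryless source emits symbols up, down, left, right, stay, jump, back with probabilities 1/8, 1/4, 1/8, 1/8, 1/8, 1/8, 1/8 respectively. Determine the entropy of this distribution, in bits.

2.75 bits

Each probability is a power of 1/2, so log₂(1/p) is an integer.
H = Σ p·log₂(1/p) = 1/8·3 + 1/4·2 + 1/8·3 + 1/8·3 + 1/8·3 + 1/8·3 + 1/8·3 = 2.75 bits.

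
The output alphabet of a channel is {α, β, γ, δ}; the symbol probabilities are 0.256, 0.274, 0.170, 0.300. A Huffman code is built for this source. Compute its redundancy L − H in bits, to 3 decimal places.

Entropy H = −Σ p log₂ p ≈ 1.9707 bits.
Huffman merges: 17/100+32/125→213/500; 137/500+3/10→287/500; 213/500+287/500→1. L = 2 ≈ 2.0000.
L − H = 2.0000 − 1.9707 = 0.029 bits.

0.029 bits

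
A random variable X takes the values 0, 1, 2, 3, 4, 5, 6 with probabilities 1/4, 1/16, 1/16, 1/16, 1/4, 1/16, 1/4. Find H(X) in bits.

Each probability is a power of 1/2, so log₂(1/p) is an integer.
H = Σ p·log₂(1/p) = 1/4·2 + 1/16·4 + 1/16·4 + 1/16·4 + 1/4·2 + 1/16·4 + 1/4·2 = 2.5 bits.

2.5 bits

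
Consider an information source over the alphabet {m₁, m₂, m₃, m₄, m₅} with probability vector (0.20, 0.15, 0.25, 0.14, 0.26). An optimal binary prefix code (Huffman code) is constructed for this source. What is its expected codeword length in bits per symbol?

Repeatedly combine the two least-probable nodes; the expected code length is the sum of the merged weights.
merge 7/50 + 3/20 → 29/100
merge 1/5 + 1/4 → 9/20
merge 13/50 + 29/100 → 11/20
merge 9/20 + 11/20 → 1
L = 29/100 + 9/20 + 11/20 + 1 = 229/100 = 2.29 bits/symbol.

2.29 bits/symbol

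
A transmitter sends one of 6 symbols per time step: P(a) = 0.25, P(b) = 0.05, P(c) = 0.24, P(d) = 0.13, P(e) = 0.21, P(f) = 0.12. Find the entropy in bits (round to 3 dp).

H = −Σ pᵢ log₂ pᵢ.
−0.25·log₂(0.25) = 0.5000
−0.05·log₂(0.05) = 0.2161
−0.24·log₂(0.24) = 0.4941
−0.13·log₂(0.13) = 0.3826
−0.21·log₂(0.21) = 0.4728
−0.12·log₂(0.12) = 0.3671
Sum ≈ 2.4328 → 2.433 bits.

2.433 bits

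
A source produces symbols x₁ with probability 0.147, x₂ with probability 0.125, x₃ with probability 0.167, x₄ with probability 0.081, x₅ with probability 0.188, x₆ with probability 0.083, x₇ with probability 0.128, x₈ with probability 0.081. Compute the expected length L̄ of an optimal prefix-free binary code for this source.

2.974 bits/symbol

Repeatedly combine the two least-probable nodes; the expected code length is the sum of the merged weights.
merge 81/1000 + 81/1000 → 81/500
merge 83/1000 + 1/8 → 26/125
merge 16/125 + 147/1000 → 11/40
merge 81/500 + 167/1000 → 329/1000
merge 47/250 + 26/125 → 99/250
merge 11/40 + 329/1000 → 151/250
merge 99/250 + 151/250 → 1
L = 81/500 + 26/125 + 11/40 + 329/1000 + 99/250 + 151/250 + 1 = 1487/500 = 2.974 bits/symbol.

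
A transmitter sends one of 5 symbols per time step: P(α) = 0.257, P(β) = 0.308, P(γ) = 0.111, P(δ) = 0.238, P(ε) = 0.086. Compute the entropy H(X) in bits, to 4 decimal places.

H = −Σ pᵢ log₂ pᵢ.
−0.257·log₂(0.257) = 0.5038
−0.308·log₂(0.308) = 0.5233
−0.111·log₂(0.111) = 0.3520
−0.238·log₂(0.238) = 0.4929
−0.086·log₂(0.086) = 0.3044
Sum ≈ 2.1764 → 2.1764 bits.

2.1764 bits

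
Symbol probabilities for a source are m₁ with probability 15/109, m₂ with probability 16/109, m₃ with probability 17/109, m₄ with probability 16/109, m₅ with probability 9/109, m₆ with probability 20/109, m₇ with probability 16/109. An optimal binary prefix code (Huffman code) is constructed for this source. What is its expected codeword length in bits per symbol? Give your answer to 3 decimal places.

2.817 bits/symbol

Repeatedly combine the two least-probable nodes; the expected code length is the sum of the merged weights.
merge 9/109 + 15/109 → 24/109
merge 16/109 + 16/109 → 32/109
merge 16/109 + 17/109 → 33/109
merge 20/109 + 24/109 → 44/109
merge 32/109 + 33/109 → 65/109
merge 44/109 + 65/109 → 1
L = 24/109 + 32/109 + 33/109 + 44/109 + 65/109 + 1 = 307/109 ≈ 2.817 bits/symbol.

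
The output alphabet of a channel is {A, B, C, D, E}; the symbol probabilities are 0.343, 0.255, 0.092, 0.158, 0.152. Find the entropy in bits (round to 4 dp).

H = −Σ pᵢ log₂ pᵢ.
−0.343·log₂(0.343) = 0.5295
−0.255·log₂(0.255) = 0.5027
−0.092·log₂(0.092) = 0.3167
−0.158·log₂(0.158) = 0.4206
−0.152·log₂(0.152) = 0.4131
Sum ≈ 2.1826 → 2.1826 bits.

2.1826 bits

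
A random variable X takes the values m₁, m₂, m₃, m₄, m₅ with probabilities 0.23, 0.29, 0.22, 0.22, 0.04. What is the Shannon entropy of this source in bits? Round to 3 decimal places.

H = −Σ pᵢ log₂ pᵢ.
−0.23·log₂(0.23) = 0.4877
−0.29·log₂(0.29) = 0.5179
−0.22·log₂(0.22) = 0.4806
−0.22·log₂(0.22) = 0.4806
−0.04·log₂(0.04) = 0.1858
Sum ≈ 2.1525 → 2.152 bits.

2.152 bits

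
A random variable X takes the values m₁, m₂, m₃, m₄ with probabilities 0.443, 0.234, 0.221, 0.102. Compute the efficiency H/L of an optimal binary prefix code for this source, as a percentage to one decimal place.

97.2%

Entropy H = −Σ p log₂ p ≈ 1.8279 bits.
Huffman merges: 51/500+221/1000→323/1000; 117/500+323/1000→557/1000; 443/1000+557/1000→1. L = 47/25 ≈ 1.8800.
Efficiency = H/L = 1.8279/1.8800 = 97.2%.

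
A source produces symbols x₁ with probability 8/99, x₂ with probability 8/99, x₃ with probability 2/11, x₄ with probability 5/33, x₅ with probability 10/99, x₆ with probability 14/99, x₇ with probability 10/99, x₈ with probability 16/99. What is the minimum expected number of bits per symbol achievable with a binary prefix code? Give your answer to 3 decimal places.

Repeatedly combine the two least-probable nodes; the expected code length is the sum of the merged weights.
merge 8/99 + 8/99 → 16/99
merge 10/99 + 10/99 → 20/99
merge 14/99 + 5/33 → 29/99
merge 16/99 + 16/99 → 32/99
merge 2/11 + 20/99 → 38/99
merge 29/99 + 32/99 → 61/99
merge 38/99 + 61/99 → 1
L = 16/99 + 20/99 + 29/99 + 32/99 + 38/99 + 61/99 + 1 = 295/99 ≈ 2.980 bits/symbol.

2.980 bits/symbol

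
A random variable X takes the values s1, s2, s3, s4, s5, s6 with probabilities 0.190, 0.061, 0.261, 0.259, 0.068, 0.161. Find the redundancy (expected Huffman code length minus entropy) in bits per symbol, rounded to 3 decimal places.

Entropy H = −Σ p log₂ p ≈ 2.3999 bits.
Huffman merges: 61/1000+17/250→129/1000; 129/1000+161/1000→29/100; 19/100+259/1000→449/1000; 261/1000+29/100→551/1000; 449/1000+551/1000→1. L = 2419/1000 ≈ 2.4190.
L − H = 2.4190 − 2.3999 = 0.019 bits.

0.019 bits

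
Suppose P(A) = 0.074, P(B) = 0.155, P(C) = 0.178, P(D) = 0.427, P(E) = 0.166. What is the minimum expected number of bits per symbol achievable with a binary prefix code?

Repeatedly combine the two least-probable nodes; the expected code length is the sum of the merged weights.
merge 37/500 + 31/200 → 229/1000
merge 83/500 + 89/500 → 43/125
merge 229/1000 + 43/125 → 573/1000
merge 427/1000 + 573/1000 → 1
L = 229/1000 + 43/125 + 573/1000 + 1 = 1073/500 = 2.146 bits/symbol.

2.146 bits/symbol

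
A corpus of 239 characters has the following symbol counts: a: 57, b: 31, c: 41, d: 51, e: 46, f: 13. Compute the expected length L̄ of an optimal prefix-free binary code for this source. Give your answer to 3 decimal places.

2.540 bits/symbol

Probabilities are the counts divided by 239.
Repeatedly combine the two least-probable nodes; the expected code length is the sum of the merged weights.
merge 13/239 + 31/239 → 44/239
merge 41/239 + 44/239 → 85/239
merge 46/239 + 51/239 → 97/239
merge 57/239 + 85/239 → 142/239
merge 97/239 + 142/239 → 1
L = 44/239 + 85/239 + 97/239 + 142/239 + 1 = 607/239 ≈ 2.540 bits/symbol.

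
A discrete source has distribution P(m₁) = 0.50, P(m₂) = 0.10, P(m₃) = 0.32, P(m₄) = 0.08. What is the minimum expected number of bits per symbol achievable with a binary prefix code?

1.68 bits/symbol

Repeatedly combine the two least-probable nodes; the expected code length is the sum of the merged weights.
merge 2/25 + 1/10 → 9/50
merge 9/50 + 8/25 → 1/2
merge 1/2 + 1/2 → 1
L = 9/50 + 1/2 + 1 = 42/25 = 1.68 bits/symbol.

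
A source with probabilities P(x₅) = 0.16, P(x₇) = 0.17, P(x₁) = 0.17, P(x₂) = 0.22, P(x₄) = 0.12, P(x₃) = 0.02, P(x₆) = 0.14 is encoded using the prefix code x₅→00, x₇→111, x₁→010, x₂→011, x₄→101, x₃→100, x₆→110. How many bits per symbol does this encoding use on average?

L̄ = Σ pᵢ·ℓᵢ = 0.16·2 + 0.17·3 + 0.17·3 + 0.22·3 + 0.12·3 + 0.02·3 + 0.14·3 = 2.84 bits/symbol.

2.84 bits/symbol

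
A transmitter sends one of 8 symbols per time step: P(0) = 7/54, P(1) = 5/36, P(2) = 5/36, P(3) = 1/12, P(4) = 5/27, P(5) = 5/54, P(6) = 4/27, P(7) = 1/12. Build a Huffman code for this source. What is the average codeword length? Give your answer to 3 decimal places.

2.981 bits/symbol

Repeatedly combine the two least-probable nodes; the expected code length is the sum of the merged weights.
merge 1/12 + 1/12 → 1/6
merge 5/54 + 7/54 → 2/9
merge 5/36 + 5/36 → 5/18
merge 4/27 + 1/6 → 17/54
merge 5/27 + 2/9 → 11/27
merge 5/18 + 17/54 → 16/27
merge 11/27 + 16/27 → 1
L = 1/6 + 2/9 + 5/18 + 17/54 + 11/27 + 16/27 + 1 = 161/54 ≈ 2.981 bits/symbol.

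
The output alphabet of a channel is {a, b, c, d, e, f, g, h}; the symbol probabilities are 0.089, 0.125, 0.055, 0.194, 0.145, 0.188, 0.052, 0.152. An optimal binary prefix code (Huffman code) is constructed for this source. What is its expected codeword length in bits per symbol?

2.913 bits/symbol

Repeatedly combine the two least-probable nodes; the expected code length is the sum of the merged weights.
merge 13/250 + 11/200 → 107/1000
merge 89/1000 + 107/1000 → 49/250
merge 1/8 + 29/200 → 27/100
merge 19/125 + 47/250 → 17/50
merge 97/500 + 49/250 → 39/100
merge 27/100 + 17/50 → 61/100
merge 39/100 + 61/100 → 1
L = 107/1000 + 49/250 + 27/100 + 17/50 + 39/100 + 61/100 + 1 = 2913/1000 = 2.913 bits/symbol.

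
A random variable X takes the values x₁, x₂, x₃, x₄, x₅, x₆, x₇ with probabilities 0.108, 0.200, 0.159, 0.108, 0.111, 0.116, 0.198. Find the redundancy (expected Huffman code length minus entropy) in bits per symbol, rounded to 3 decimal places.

0.045 bits

Entropy H = −Σ p log₂ p ≈ 2.7549 bits.
Huffman merges: 27/250+27/250→27/125; 111/1000+29/250→227/1000; 159/1000+99/500→357/1000; 1/5+27/125→52/125; 227/1000+357/1000→73/125; 52/125+73/125→1. L = 14/5 ≈ 2.8000.
L − H = 2.8000 − 2.7549 = 0.045 bits.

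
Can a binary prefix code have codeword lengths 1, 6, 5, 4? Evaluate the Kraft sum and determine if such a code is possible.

0.609375; yes

With common denominator 2^6 = 64: Σ 2^(−ℓᵢ) = 32/64 + 1/64 + 2/64 + 4/64 = 39/64 = 0.609375.
Kraft's inequality requires Σ ≤ 1; here Σ = 0.609375 ≤ 1, so such a prefix code exists.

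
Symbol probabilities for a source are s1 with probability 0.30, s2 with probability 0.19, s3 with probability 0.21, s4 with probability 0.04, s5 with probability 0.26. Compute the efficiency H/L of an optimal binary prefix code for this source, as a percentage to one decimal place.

Entropy H = −Σ p log₂ p ≈ 2.1402 bits.
Huffman merges: 1/25+19/100→23/100; 21/100+23/100→11/25; 13/50+3/10→14/25; 11/25+14/25→1. L = 223/100 ≈ 2.2300.
Efficiency = H/L = 2.1402/2.2300 = 96.0%.

96.0%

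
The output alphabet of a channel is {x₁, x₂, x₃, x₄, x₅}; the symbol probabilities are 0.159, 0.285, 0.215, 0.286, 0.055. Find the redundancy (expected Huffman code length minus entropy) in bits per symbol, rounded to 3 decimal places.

0.053 bits

Entropy H = −Σ p log₂ p ≈ 2.1614 bits.
Huffman merges: 11/200+159/1000→107/500; 107/500+43/200→429/1000; 57/200+143/500→571/1000; 429/1000+571/1000→1. L = 1107/500 ≈ 2.2140.
L − H = 2.2140 − 2.1614 = 0.053 bits.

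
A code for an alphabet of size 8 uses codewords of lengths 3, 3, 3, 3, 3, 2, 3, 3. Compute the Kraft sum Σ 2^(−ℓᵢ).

With common denominator 2^3 = 8: Σ 2^(−ℓᵢ) = 1/8 + 1/8 + 1/8 + 1/8 + 1/8 + 2/8 + 1/8 + 1/8 = 9/8 = 1.125.

1.125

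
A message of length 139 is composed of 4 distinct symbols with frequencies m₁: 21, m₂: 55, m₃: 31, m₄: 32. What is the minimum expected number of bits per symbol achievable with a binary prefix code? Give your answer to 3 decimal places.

1.978 bits/symbol

Probabilities are the counts divided by 139.
Repeatedly combine the two least-probable nodes; the expected code length is the sum of the merged weights.
merge 21/139 + 31/139 → 52/139
merge 32/139 + 52/139 → 84/139
merge 55/139 + 84/139 → 1
L = 52/139 + 84/139 + 1 = 275/139 ≈ 1.978 bits/symbol.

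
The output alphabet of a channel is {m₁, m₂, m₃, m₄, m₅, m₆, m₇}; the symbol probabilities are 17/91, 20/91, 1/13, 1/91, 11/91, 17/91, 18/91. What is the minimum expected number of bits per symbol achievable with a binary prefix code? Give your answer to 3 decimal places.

2.670 bits/symbol

Repeatedly combine the two least-probable nodes; the expected code length is the sum of the merged weights.
merge 1/91 + 1/13 → 8/91
merge 8/91 + 11/91 → 19/91
merge 17/91 + 17/91 → 34/91
merge 18/91 + 19/91 → 37/91
merge 20/91 + 34/91 → 54/91
merge 37/91 + 54/91 → 1
L = 8/91 + 19/91 + 34/91 + 37/91 + 54/91 + 1 = 243/91 ≈ 2.670 bits/symbol.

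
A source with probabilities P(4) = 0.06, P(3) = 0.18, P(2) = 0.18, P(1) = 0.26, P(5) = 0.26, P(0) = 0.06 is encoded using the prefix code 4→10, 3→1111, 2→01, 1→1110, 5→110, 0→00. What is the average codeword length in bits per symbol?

3.14 bits/symbol

L̄ = Σ pᵢ·ℓᵢ = 0.06·2 + 0.18·4 + 0.18·2 + 0.26·4 + 0.26·3 + 0.06·2 = 3.14 bits/symbol.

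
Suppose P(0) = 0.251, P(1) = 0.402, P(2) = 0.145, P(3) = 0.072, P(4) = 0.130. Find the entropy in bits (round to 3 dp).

2.089 bits

H = −Σ pᵢ log₂ pᵢ.
−0.251·log₂(0.251) = 0.5006
−0.402·log₂(0.402) = 0.5285
−0.145·log₂(0.145) = 0.4040
−0.072·log₂(0.072) = 0.2733
−0.130·log₂(0.130) = 0.3826
Sum ≈ 2.0890 → 2.089 bits.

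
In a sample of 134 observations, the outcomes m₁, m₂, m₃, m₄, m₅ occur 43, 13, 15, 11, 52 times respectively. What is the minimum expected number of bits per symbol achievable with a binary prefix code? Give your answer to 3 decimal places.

Probabilities are the counts divided by 134.
Repeatedly combine the two least-probable nodes; the expected code length is the sum of the merged weights.
merge 11/134 + 13/134 → 12/67
merge 15/134 + 12/67 → 39/134
merge 39/134 + 43/134 → 41/67
merge 26/67 + 41/67 → 1
L = 12/67 + 39/134 + 41/67 + 1 = 279/134 ≈ 2.082 bits/symbol.

2.082 bits/symbol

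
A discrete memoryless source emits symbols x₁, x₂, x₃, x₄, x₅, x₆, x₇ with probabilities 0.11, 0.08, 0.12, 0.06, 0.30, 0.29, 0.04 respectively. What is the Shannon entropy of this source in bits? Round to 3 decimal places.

H = −Σ pᵢ log₂ pᵢ.
−0.11·log₂(0.11) = 0.3503
−0.08·log₂(0.08) = 0.2915
−0.12·log₂(0.12) = 0.3671
−0.06·log₂(0.06) = 0.2435
−0.30·log₂(0.30) = 0.5211
−0.29·log₂(0.29) = 0.5179
−0.04·log₂(0.04) = 0.1858
Sum ≈ 2.4771 → 2.477 bits.

2.477 bits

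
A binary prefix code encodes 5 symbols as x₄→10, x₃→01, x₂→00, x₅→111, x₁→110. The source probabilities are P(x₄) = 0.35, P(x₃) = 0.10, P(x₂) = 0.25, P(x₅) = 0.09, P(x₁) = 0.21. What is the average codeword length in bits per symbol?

L̄ = Σ pᵢ·ℓᵢ = 0.35·2 + 0.10·2 + 0.25·2 + 0.09·3 + 0.21·3 = 2.3 bits/symbol.

2.3 bits/symbol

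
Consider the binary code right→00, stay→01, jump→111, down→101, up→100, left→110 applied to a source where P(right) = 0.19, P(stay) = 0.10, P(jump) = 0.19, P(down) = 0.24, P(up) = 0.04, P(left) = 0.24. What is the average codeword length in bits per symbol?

2.71 bits/symbol

L̄ = Σ pᵢ·ℓᵢ = 0.19·2 + 0.10·2 + 0.19·3 + 0.24·3 + 0.04·3 + 0.24·3 = 2.71 bits/symbol.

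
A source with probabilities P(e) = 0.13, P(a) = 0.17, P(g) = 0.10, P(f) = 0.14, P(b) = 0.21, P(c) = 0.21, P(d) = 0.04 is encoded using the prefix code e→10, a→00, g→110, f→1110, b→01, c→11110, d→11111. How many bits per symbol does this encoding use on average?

L̄ = Σ pᵢ·ℓᵢ = 0.13·2 + 0.17·2 + 0.10·3 + 0.14·4 + 0.21·2 + 0.21·5 + 0.04·5 = 3.13 bits/symbol.

3.13 bits/symbol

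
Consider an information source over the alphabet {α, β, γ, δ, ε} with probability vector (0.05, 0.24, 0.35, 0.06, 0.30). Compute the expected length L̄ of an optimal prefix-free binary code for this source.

Repeatedly combine the two least-probable nodes; the expected code length is the sum of the merged weights.
merge 1/20 + 3/50 → 11/100
merge 11/100 + 6/25 → 7/20
merge 3/10 + 7/20 → 13/20
merge 7/20 + 13/20 → 1
L = 11/100 + 7/20 + 13/20 + 1 = 211/100 = 2.11 bits/symbol.

2.11 bits/symbol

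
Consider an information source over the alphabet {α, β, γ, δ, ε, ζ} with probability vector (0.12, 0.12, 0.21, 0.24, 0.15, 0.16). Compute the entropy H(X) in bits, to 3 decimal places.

H = −Σ pᵢ log₂ pᵢ.
−0.12·log₂(0.12) = 0.3671
−0.12·log₂(0.12) = 0.3671
−0.21·log₂(0.21) = 0.4728
−0.24·log₂(0.24) = 0.4941
−0.15·log₂(0.15) = 0.4105
−0.16·log₂(0.16) = 0.4230
Sum ≈ 2.5347 → 2.535 bits.

2.535 bits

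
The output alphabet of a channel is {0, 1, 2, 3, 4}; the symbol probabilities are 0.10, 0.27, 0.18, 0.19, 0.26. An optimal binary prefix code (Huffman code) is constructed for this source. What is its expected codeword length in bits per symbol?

Repeatedly combine the two least-probable nodes; the expected code length is the sum of the merged weights.
merge 1/10 + 9/50 → 7/25
merge 19/100 + 13/50 → 9/20
merge 27/100 + 7/25 → 11/20
merge 9/20 + 11/20 → 1
L = 7/25 + 9/20 + 11/20 + 1 = 57/25 = 2.28 bits/symbol.

2.28 bits/symbol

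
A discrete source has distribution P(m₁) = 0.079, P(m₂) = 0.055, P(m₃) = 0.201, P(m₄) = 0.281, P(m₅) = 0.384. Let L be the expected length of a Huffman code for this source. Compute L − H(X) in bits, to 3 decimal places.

0.055 bits

Entropy H = −Σ p log₂ p ≈ 2.0296 bits.
Huffman merges: 11/200+79/1000→67/500; 67/500+201/1000→67/200; 281/1000+67/200→77/125; 48/125+77/125→1. L = 417/200 ≈ 2.0850.
L − H = 2.0850 − 2.0296 = 0.055 bits.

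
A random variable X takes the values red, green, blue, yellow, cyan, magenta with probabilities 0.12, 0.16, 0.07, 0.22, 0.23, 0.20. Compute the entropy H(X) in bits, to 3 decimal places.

2.491 bits

H = −Σ pᵢ log₂ pᵢ.
−0.12·log₂(0.12) = 0.3671
−0.16·log₂(0.16) = 0.4230
−0.07·log₂(0.07) = 0.2686
−0.22·log₂(0.22) = 0.4806
−0.23·log₂(0.23) = 0.4877
−0.20·log₂(0.20) = 0.4644
Sum ≈ 2.4913 → 2.491 bits.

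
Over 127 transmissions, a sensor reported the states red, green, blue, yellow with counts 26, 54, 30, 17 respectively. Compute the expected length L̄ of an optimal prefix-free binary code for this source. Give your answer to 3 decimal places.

1.913 bits/symbol

Probabilities are the counts divided by 127.
Repeatedly combine the two least-probable nodes; the expected code length is the sum of the merged weights.
merge 17/127 + 26/127 → 43/127
merge 30/127 + 43/127 → 73/127
merge 54/127 + 73/127 → 1
L = 43/127 + 73/127 + 1 = 243/127 ≈ 1.913 bits/symbol.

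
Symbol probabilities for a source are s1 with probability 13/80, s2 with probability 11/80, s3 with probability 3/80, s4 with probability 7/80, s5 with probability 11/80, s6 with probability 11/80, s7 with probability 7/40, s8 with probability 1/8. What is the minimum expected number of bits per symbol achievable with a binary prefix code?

2.95 bits/symbol

Repeatedly combine the two least-probable nodes; the expected code length is the sum of the merged weights.
merge 3/80 + 7/80 → 1/8
merge 1/8 + 1/8 → 1/4
merge 11/80 + 11/80 → 11/40
merge 11/80 + 13/80 → 3/10
merge 7/40 + 1/4 → 17/40
merge 11/40 + 3/10 → 23/40
merge 17/40 + 23/40 → 1
L = 1/8 + 1/4 + 11/40 + 3/10 + 17/40 + 23/40 + 1 = 59/20 = 2.95 bits/symbol.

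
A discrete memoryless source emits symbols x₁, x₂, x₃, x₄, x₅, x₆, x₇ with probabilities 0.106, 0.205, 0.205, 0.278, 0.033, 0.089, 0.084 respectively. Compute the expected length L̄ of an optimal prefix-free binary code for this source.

Repeatedly combine the two least-probable nodes; the expected code length is the sum of the merged weights.
merge 33/1000 + 21/250 → 117/1000
merge 89/1000 + 53/500 → 39/200
merge 117/1000 + 39/200 → 39/125
merge 41/200 + 41/200 → 41/100
merge 139/500 + 39/125 → 59/100
merge 41/100 + 59/100 → 1
L = 117/1000 + 39/200 + 39/125 + 41/100 + 59/100 + 1 = 328/125 = 2.624 bits/symbol.

2.624 bits/symbol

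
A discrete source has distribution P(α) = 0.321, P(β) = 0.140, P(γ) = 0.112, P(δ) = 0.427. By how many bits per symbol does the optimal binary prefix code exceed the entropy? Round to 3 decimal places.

0.024 bits

Entropy H = −Σ p log₂ p ≈ 1.8013 bits.
Huffman merges: 14/125+7/50→63/250; 63/250+321/1000→573/1000; 427/1000+573/1000→1. L = 73/40 ≈ 1.8250.
L − H = 1.8250 − 1.8013 = 0.024 bits.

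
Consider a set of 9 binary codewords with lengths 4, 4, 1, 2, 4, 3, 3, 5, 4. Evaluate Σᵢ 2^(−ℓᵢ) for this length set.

With common denominator 2^5 = 32: Σ 2^(−ℓᵢ) = 2/32 + 2/32 + 16/32 + 8/32 + 2/32 + 4/32 + 4/32 + 1/32 + 2/32 = 41/32 = 1.28125.

1.28125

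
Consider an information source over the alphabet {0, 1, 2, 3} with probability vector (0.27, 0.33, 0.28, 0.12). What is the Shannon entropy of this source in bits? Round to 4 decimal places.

H = −Σ pᵢ log₂ pᵢ.
−0.27·log₂(0.27) = 0.5100
−0.33·log₂(0.33) = 0.5278
−0.28·log₂(0.28) = 0.5142
−0.12·log₂(0.12) = 0.3671
Sum ≈ 1.9191 → 1.9191 bits.

1.9191 bits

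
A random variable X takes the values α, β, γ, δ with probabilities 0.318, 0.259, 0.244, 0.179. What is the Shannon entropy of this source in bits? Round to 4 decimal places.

1.9712 bits

H = −Σ pᵢ log₂ pᵢ.
−0.318·log₂(0.318) = 0.5256
−0.259·log₂(0.259) = 0.5048
−0.244·log₂(0.244) = 0.4966
−0.179·log₂(0.179) = 0.4443
Sum ≈ 1.9712 → 1.9712 bits.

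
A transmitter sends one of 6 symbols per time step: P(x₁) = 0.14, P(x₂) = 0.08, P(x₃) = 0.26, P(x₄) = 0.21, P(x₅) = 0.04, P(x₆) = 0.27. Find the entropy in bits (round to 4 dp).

H = −Σ pᵢ log₂ pᵢ.
−0.14·log₂(0.14) = 0.3971
−0.08·log₂(0.08) = 0.2915
−0.26·log₂(0.26) = 0.5053
−0.21·log₂(0.21) = 0.4728
−0.04·log₂(0.04) = 0.1858
−0.27·log₂(0.27) = 0.5100
Sum ≈ 2.3625 → 2.3625 bits.

2.3625 bits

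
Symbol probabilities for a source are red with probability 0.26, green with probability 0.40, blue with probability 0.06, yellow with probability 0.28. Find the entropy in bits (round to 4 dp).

H = −Σ pᵢ log₂ pᵢ.
−0.26·log₂(0.26) = 0.5053
−0.40·log₂(0.40) = 0.5288
−0.06·log₂(0.06) = 0.2435
−0.28·log₂(0.28) = 0.5142
Sum ≈ 1.7918 → 1.7918 bits.

1.7918 bits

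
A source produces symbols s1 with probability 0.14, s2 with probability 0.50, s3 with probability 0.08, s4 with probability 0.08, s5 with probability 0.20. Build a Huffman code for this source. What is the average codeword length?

1.96 bits/symbol

Repeatedly combine the two least-probable nodes; the expected code length is the sum of the merged weights.
merge 2/25 + 2/25 → 4/25
merge 7/50 + 4/25 → 3/10
merge 1/5 + 3/10 → 1/2
merge 1/2 + 1/2 → 1
L = 4/25 + 3/10 + 1/2 + 1 = 49/25 = 1.96 bits/symbol.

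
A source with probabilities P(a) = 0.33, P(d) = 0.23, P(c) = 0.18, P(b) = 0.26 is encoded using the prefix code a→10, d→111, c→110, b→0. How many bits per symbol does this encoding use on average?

L̄ = Σ pᵢ·ℓᵢ = 0.33·2 + 0.23·3 + 0.18·3 + 0.26·1 = 2.15 bits/symbol.

2.15 bits/symbol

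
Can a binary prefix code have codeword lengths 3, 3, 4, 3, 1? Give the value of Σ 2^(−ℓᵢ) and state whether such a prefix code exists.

With common denominator 2^4 = 16: Σ 2^(−ℓᵢ) = 2/16 + 2/16 + 1/16 + 2/16 + 8/16 = 15/16 = 0.9375.
Kraft's inequality requires Σ ≤ 1; here Σ = 0.9375 ≤ 1, so such a prefix code exists.

0.9375; yes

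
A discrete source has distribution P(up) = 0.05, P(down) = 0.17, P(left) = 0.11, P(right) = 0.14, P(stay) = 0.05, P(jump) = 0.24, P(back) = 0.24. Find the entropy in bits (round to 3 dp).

H = −Σ pᵢ log₂ pᵢ.
−0.05·log₂(0.05) = 0.2161
−0.17·log₂(0.17) = 0.4346
−0.11·log₂(0.11) = 0.3503
−0.14·log₂(0.14) = 0.3971
−0.05·log₂(0.05) = 0.2161
−0.24·log₂(0.24) = 0.4941
−0.24·log₂(0.24) = 0.4941
Sum ≈ 2.6024 → 2.602 bits.

2.602 bits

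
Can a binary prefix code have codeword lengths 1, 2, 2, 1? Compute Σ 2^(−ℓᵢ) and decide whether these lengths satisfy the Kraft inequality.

1.5; no

With common denominator 2^2 = 4: Σ 2^(−ℓᵢ) = 2/4 + 1/4 + 1/4 + 2/4 = 6/4 = 1.5.
Kraft's inequality requires Σ ≤ 1; here Σ = 1.5 > 1, so no such prefix code exists.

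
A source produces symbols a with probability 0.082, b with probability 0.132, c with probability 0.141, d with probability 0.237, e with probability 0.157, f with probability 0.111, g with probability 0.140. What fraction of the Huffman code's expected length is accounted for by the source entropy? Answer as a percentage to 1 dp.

99.2%

Entropy H = −Σ p log₂ p ≈ 2.7408 bits.
Huffman merges: 41/500+111/1000→193/1000; 33/250+7/50→34/125; 141/1000+157/1000→149/500; 193/1000+237/1000→43/100; 34/125+149/500→57/100; 43/100+57/100→1. L = 2763/1000 ≈ 2.7630.
Efficiency = H/L = 2.7408/2.7630 = 99.2%.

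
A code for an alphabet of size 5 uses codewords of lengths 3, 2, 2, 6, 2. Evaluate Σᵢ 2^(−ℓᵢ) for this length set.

With common denominator 2^6 = 64: Σ 2^(−ℓᵢ) = 8/64 + 16/64 + 16/64 + 1/64 + 16/64 = 57/64 = 0.890625.

0.890625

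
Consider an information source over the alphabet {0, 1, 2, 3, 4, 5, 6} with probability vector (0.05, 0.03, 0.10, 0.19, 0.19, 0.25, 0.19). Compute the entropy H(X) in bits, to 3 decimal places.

2.566 bits

H = −Σ pᵢ log₂ pᵢ.
−0.05·log₂(0.05) = 0.2161
−0.03·log₂(0.03) = 0.1518
−0.10·log₂(0.10) = 0.3322
−0.19·log₂(0.19) = 0.4552
−0.19·log₂(0.19) = 0.4552
−0.25·log₂(0.25) = 0.5000
−0.19·log₂(0.19) = 0.4552
Sum ≈ 2.5657 → 2.566 bits.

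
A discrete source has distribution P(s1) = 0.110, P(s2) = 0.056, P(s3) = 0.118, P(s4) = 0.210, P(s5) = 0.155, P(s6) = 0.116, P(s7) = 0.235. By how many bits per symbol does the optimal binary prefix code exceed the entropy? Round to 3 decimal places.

Entropy H = −Σ p log₂ p ≈ 2.6882 bits.
Huffman merges: 7/125+11/100→83/500; 29/250+59/500→117/500; 31/200+83/500→321/1000; 21/100+117/500→111/250; 47/200+321/1000→139/250; 111/250+139/250→1. L = 2721/1000 ≈ 2.7210.
L − H = 2.7210 − 2.6882 = 0.033 bits.

0.033 bits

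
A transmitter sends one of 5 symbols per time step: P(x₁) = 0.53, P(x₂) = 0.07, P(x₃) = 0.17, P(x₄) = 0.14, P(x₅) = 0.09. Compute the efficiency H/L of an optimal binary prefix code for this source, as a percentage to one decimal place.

Entropy H = −Σ p log₂ p ≈ 1.8984 bits.
Huffman merges: 7/100+9/100→4/25; 7/50+4/25→3/10; 17/100+3/10→47/100; 47/100+53/100→1. L = 193/100 ≈ 1.9300.
Efficiency = H/L = 1.8984/1.9300 = 98.4%.

98.4%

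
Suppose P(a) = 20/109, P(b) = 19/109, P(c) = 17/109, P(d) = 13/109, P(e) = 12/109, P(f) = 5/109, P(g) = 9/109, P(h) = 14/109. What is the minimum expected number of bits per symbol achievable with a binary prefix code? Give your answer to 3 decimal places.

Repeatedly combine the two least-probable nodes; the expected code length is the sum of the merged weights.
merge 5/109 + 9/109 → 14/109
merge 12/109 + 13/109 → 25/109
merge 14/109 + 14/109 → 28/109
merge 17/109 + 19/109 → 36/109
merge 20/109 + 25/109 → 45/109
merge 28/109 + 36/109 → 64/109
merge 45/109 + 64/109 → 1
L = 14/109 + 25/109 + 28/109 + 36/109 + 45/109 + 64/109 + 1 = 321/109 ≈ 2.945 bits/symbol.

2.945 bits/symbol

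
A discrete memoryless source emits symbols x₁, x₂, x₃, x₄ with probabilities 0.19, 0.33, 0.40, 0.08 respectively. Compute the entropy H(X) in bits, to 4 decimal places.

1.8033 bits

H = −Σ pᵢ log₂ pᵢ.
−0.19·log₂(0.19) = 0.4552
−0.33·log₂(0.33) = 0.5278
−0.40·log₂(0.40) = 0.5288
−0.08·log₂(0.08) = 0.2915
Sum ≈ 1.8033 → 1.8033 bits.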